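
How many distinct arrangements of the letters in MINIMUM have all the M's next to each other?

60

Treat the 3 copies of M as a single block. The multiset to arrange is then {MMM, I, I, N, U}, 5 items in all.
That gives (5)!/(2!) = 60 arrangements.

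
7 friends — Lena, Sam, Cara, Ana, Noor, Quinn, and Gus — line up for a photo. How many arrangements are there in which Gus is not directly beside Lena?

Of the 7! = 5040 arrangements, those with Gus and Lena adjacent number 2 × 6! = 1440 (treat the pair as a block with 2 internal orders).
Complementary counting: 5040 − 1440 = 3600.

3600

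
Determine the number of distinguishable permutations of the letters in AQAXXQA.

210

The 7 letters of AQAXXQA have repeats: A appearing 3 times, Q appearing twice, and X appearing twice.
Dividing 7! = 5040 by 3!·2!·2! = 24 for the repeated letters gives 210.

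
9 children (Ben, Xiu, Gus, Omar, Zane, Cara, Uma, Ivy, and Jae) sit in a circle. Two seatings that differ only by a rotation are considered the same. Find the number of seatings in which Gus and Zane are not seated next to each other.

Without the restriction there are (8)! = 40320 seatings.
Those with Gus next to Zane: fuse the pair into one unit and seat 8 units around a circle — 2·(7)! = 10080.
Subtracting, 40320 − 10080 = 30240.

30240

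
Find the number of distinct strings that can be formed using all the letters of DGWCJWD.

The 7 letters of DGWCJWD have repeats: D appearing twice and W appearing twice.
Dividing 7! = 5040 by 2!·2! = 4 for the repeated letters gives 1260.

1260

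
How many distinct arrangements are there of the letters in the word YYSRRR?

60

Letter multiplicities in YYSRRR: R×3, S×1, Y×2.
Dividing 6! = 720 by 3!·2! = 12 for the repeated letters gives 60.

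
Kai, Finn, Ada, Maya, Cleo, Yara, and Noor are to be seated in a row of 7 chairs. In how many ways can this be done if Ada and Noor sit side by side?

Glue Ada and Noor into one block (2 internal orders), leaving 6 units to arrange in a row.
So the count is 2·(6)! = 1440.

1440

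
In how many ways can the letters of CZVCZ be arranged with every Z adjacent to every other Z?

Treat the 2 copies of Z as a single block. The multiset to arrange is then {ZZ, C, C, V}, 4 items in all.
That gives (4)!/(2!) = 12 arrangements.

12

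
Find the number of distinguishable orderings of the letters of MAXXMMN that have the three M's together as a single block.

Treat the 3 copies of M as a single block. The multiset to arrange is then {MMM, A, N, X, X}, 5 items in all.
That gives (5)!/(2!) = 60 arrangements.

60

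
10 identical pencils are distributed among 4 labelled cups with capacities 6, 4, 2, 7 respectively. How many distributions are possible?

91

Without the upper bounds there are C(13,3) = 286 ways to split 10 among 4 cups.
Subtract solutions that violate a single cap (substitute x_i' = x_i − (cap_i+1)): x_1 ≥ 7 gives C(6,3) = 20; x_2 ≥ 5 gives C(8,3) = 56; x_3 ≥ 3 gives C(10,3) = 120; x_4 ≥ 8 gives C(5,3) = 10. Together 206.
Add back pairs where two caps are both exceeded: 0 + 1 + 0 + 10 + 0 + 0 = 11.
By inclusion–exclusion the count is 286 − 206 + 11 = 91.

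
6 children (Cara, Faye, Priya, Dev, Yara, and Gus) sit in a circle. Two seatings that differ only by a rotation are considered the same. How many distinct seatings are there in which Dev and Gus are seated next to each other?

Treat {Dev, Gus} as one unit (2 internal orders) and seat the resulting 5 units around the table: (4)! circular arrangements.
So 2 × (4)! = 2 × 24 = 48.

48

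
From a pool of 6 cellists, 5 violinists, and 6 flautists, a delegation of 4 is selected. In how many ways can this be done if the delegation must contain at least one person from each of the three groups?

Total 4-person selections from all 17: C(17,4) = 2380.
Subtract selections that omit an entire group: no cellists → C(11,4) = 330; no violinists → C(12,4) = 495; no flautists → C(11,4) = 330.
Add back selections omitting two groups (i.e. drawn from a single group): C(6,4) + C(5,4) + C(6,4) = 35.
By inclusion–exclusion: 2380 − 1155 + 35 = 1260.

1260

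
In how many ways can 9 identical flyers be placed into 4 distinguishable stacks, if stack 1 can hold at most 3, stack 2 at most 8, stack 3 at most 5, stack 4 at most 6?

Ignoring the caps, the number of non-negative solutions to x_1+…+x_4 = 9 is C(12,3) = 220.
Subtract solutions that violate a single cap (substitute x_i' = x_i − (cap_i+1)): x_1 ≥ 4 gives C(8,3) = 56; x_2 ≥ 9 gives C(3,3) = 1; x_3 ≥ 6 gives C(6,3) = 20; x_4 ≥ 7 gives C(5,3) = 10. Together 87.
No two caps can be exceeded simultaneously, so the pair terms are all 0.
By inclusion–exclusion the count is 220 − 87 + 0 = 133.

133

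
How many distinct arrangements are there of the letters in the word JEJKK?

30

The 5 letters of JEJKK have repeats: J appearing twice and K appearing twice.
The number of distinct arrangements is 5!/(2!·2!) = 120/4 = 30.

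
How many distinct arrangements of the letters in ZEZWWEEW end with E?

210

Fix E in the last position and arrange the remaining 7 letters.
Those 7 letters have E appearing twice, W appearing 3 times, and Z appearing twice, giving (7)!/(3!·2!·2!) = 210.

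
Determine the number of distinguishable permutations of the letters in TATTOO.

60

The 6 letters of TATTOO have repeats: O appearing twice and T appearing 3 times.
Dividing 6! = 720 by 3!·2! = 12 for the repeated letters gives 60.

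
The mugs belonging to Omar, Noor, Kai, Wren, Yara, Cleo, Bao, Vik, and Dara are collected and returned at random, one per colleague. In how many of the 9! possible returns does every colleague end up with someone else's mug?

Let Aᵢ be the assignments in which colleague i gets their own mug. We want the size of the complement of A₁∪…∪A_9.
By inclusion–exclusion this is Σ_{j=0}^{9} (−1)^j C(9,j)·(9−j)!.
Computing: 362880 − 362880 + 181440 − 60480 + 15120 − 3024 + 504 − 72 + 9 − 1 = 133496.

133496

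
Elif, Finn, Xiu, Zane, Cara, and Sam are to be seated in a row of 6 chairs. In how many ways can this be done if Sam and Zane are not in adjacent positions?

There are 6! = 720 arrangements in all. If Sam and Zane are adjacent, merging them into one block gives 2·(5)! = 240 arrangements.
Complementary counting: 720 − 240 = 480.

480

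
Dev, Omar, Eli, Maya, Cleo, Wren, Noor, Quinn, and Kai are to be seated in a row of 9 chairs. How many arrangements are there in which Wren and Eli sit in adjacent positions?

Place the 7 others and the Wren-Eli pair as 8 objects in a line; the pair has 2 internal arrangements.
That gives 2 × 8! = 2 × 40320 = 80640.

80640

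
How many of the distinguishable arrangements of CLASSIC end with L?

180

With the last slot taken by L, it remains to arrange the other 6 letters (CASSIC).
Those 6 letters have C appearing twice and S appearing twice, giving (6)!/(2!·2!) = 180.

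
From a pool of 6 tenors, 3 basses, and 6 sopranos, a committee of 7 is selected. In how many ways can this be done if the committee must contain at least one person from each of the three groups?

5571

With no constraint there are C(15,7) = 6435 possible selections.
Selections missing a whole group: no tenors → C(9,7) = 36; no basses → C(12,7) = 792; no sopranos → C(9,7) = 36.
Add back selections omitting two groups (i.e. drawn from a single group): C(6,7) + C(3,7) + C(6,7) = 0.
By inclusion–exclusion: 6435 − 864 + 0 = 5571.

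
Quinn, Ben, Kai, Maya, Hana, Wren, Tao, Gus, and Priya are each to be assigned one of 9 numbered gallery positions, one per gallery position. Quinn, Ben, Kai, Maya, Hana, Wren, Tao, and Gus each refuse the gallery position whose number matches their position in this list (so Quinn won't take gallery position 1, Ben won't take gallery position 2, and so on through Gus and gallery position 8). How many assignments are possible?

Let Aᵢ (for 1 ≤ i ≤ 8) be the placements that put person i in their forbidden gallery position. Any j of these fix j positions, leaving (9−j)! ways to fill the rest, and there are C(8,j) ways to pick which j.
By inclusion–exclusion, the number of valid placements is Σ_{j=0}^{8} (−1)^j C(8,j)·(9−j)!.
Computing: 362880 − 322560 + 141120 − 40320 + 8400 − 1344 + 168 − 16 + 1 = 148329.

148329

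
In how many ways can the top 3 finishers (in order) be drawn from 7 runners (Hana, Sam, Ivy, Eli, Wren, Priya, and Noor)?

210

This is an ordered selection of 3 from 7: P(7,3).
That gives 7 × 6 × 5 = 210.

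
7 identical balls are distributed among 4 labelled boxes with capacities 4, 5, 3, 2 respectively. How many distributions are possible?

52

Ignoring the caps, the number of non-negative solutions to x_1+…+x_4 = 7 is C(10,3) = 120.
Subtract solutions that violate a single cap (substitute x_i' = x_i − (cap_i+1)): x_1 ≥ 5 gives C(5,3) = 10; x_2 ≥ 6 gives C(4,3) = 4; x_3 ≥ 4 gives C(6,3) = 20; x_4 ≥ 3 gives C(7,3) = 35. Together 69.
Add back pairs where two caps are both exceeded: 0 + 0 + 0 + 0 + 0 + 1 = 1.
By inclusion–exclusion the count is 120 − 69 + 1 = 52.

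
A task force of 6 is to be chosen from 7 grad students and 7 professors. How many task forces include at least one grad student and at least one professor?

2989

Unrestricted: C(14,6) = 3003 ways to pick any 6 of the 14.
Subtract selections that omit an entire group: no grad students → C(7,6) = 7; no professors → C(7,6) = 7.
Both groups omitted at once is impossible, so 3003 − 14 = 2989.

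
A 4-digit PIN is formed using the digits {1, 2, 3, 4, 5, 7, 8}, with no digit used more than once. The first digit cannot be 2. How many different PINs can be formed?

720

The first digit has 7−1 = 6 choices (anything except 2).
The remaining 3 digits are filled from the other 6 symbols without repetition: 6 × 5 × 4 = 120.
Total: 6 × 120 = 720.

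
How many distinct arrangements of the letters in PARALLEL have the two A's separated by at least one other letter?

There are 8!/(3!·2!) = 3360 arrangements of PARALLEL in total.
If the two A's are adjacent, glue them into one block, leaving 7 items to arrange: (7)!/(3!) = 840 ways.
Hence 3360 − 840 = 2520.

2520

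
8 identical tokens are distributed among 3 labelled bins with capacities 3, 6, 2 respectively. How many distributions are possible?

By stars and bars, unrestricted non-negative solutions to x_1+…+x_3 = 8 number C(8+2,2) = 45.
Subtract solutions that violate a single cap (substitute x_i' = x_i − (cap_i+1)): x_1 ≥ 4 gives C(6,2) = 15; x_2 ≥ 7 gives C(3,2) = 3; x_3 ≥ 3 gives C(7,2) = 21. Together 39.
Add back pairs where two caps are both exceeded: 0 + 3 + 0 = 3.
By inclusion–exclusion the count is 45 − 39 + 3 = 9.

9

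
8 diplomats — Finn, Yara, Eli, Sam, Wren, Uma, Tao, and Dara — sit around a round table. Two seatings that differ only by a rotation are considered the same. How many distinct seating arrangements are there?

Fix one person's seat to break rotational symmetry; the remaining 7 people can be arranged in (7)! = 5040 ways.

5040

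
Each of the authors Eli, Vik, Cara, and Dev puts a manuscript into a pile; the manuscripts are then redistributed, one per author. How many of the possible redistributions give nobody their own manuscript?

9

This is the derangement count D_4: permutations of 4 items with no fixed point.
By inclusion–exclusion this is Σ_{j=0}^{4} (−1)^j C(4,j)·(4−j)!.
Computing: 24 − 24 + 12 − 4 + 1 = 9.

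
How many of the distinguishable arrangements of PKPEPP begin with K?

5

Fix K in the first position and arrange the remaining 5 letters.
Those 5 letters have P appearing 4 times, giving (5)!/(4!) = 5.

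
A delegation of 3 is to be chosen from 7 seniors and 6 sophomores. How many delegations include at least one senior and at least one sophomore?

231

Total 3-person selections from all 13: C(13,3) = 286.
Subtract selections that omit an entire group: no seniors → C(6,3) = 20; no sophomores → C(7,3) = 35.
Both groups omitted at once is impossible, so 286 − 55 = 231.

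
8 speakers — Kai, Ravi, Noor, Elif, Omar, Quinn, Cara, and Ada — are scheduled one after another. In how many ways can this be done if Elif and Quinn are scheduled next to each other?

Treat {Elif, Quinn} as a single unit. There are 7 units to order, and the pair itself can be ordered 2 ways.
That gives 2 × 7! = 2 × 5040 = 10080.

10080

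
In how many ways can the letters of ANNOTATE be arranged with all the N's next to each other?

1260

Treat the 2 copies of N as a single block. The multiset to arrange is then {NN, A, A, E, O, T, T}, 7 items in all.
That gives (7)!/(2!·2!) = 1260 arrangements.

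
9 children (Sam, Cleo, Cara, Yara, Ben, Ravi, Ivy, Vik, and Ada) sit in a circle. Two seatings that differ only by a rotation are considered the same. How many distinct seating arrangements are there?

Around a circle, 9 distinct people have 9!/9 = (8)! = 40320 rotationally distinct seatings.

40320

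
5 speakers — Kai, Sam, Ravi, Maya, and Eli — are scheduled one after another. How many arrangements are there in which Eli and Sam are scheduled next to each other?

48

Treat {Eli, Sam} as a single unit. There are 4 units to order, and the pair itself can be ordered 2 ways.
That gives 2 × 4! = 2 × 24 = 48.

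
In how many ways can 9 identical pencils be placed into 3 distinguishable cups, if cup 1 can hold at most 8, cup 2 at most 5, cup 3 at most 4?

Ignoring the caps, the number of non-negative solutions to x_1+…+x_3 = 9 is C(11,2) = 55.
Subtract solutions that violate a single cap (substitute x_i' = x_i − (cap_i+1)): x_1 ≥ 9 gives C(2,2) = 1; x_2 ≥ 6 gives C(5,2) = 10; x_3 ≥ 5 gives C(6,2) = 15. Together 26.
No two caps can be exceeded simultaneously, so the pair terms are all 0.
By inclusion–exclusion the count is 55 − 26 + 0 = 29.

29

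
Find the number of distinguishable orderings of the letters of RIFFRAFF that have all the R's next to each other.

Treat the 2 copies of R as a single block. The multiset to arrange is then {RR, A, F, F, F, F, I}, 7 items in all.
That gives (7)!/(4!) = 210 arrangements.

210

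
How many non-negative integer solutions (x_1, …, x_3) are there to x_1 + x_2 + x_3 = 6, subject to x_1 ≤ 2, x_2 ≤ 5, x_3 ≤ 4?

By stars and bars, unrestricted non-negative solutions to x_1+…+x_3 = 6 number C(6+2,2) = 28.
Subtract solutions that violate a single cap (substitute x_i' = x_i − (cap_i+1)): x_1 ≥ 3 gives C(5,2) = 10; x_2 ≥ 6 gives C(2,2) = 1; x_3 ≥ 5 gives C(3,2) = 3. Together 14.
No two caps can be exceeded simultaneously, so the pair terms are all 0.
By inclusion–exclusion the count is 28 − 14 + 0 = 14.

14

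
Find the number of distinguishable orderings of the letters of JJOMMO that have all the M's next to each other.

Treat the 2 copies of M as a single block. The multiset to arrange is then {MM, J, J, O, O}, 5 items in all.
That gives (5)!/(2!·2!) = 30 arrangements.

30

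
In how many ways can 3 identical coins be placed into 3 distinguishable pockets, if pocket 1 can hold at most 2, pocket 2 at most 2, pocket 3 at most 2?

Without the upper bounds there are C(5,2) = 10 ways to split 3 among 3 pockets.
Subtract solutions that violate a single cap (substitute x_i' = x_i − (cap_i+1)): x_1 ≥ 3 gives C(2,2) = 1; x_2 ≥ 3 gives C(2,2) = 1; x_3 ≥ 3 gives C(2,2) = 1. Together 3.
No two caps can be exceeded simultaneously, so the pair terms are all 0.
By inclusion–exclusion the count is 10 − 3 + 0 = 7.

7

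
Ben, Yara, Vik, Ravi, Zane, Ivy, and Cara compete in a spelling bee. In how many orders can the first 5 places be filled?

2520

There are 7 choices for 1st place, 6 for 2nd, and so on down to 3 for position 5.
That gives 7 × 6 × 5 × 4 × 3 = 2520.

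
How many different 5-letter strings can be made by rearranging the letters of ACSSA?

30

The 5 letters of ACSSA have repeats: A appearing twice and S appearing twice.
Dividing 5! = 120 by 2!·2! = 4 for the repeated letters gives 30.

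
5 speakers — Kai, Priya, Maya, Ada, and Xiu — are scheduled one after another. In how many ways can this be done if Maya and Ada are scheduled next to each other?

48

Place the 3 others and the Maya-Ada pair as 4 objects in a line; the pair has 2 internal arrangements.
So the count is 2·(4)! = 48.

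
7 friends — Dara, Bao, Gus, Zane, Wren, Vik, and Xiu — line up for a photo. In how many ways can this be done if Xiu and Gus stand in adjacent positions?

1440

Treat {Xiu, Gus} as a single unit. There are 6 units to order, and the pair itself can be ordered 2 ways.
So the count is 2·(6)! = 1440.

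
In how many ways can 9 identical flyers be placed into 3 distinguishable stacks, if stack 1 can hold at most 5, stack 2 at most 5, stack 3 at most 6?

29

Ignoring the caps, the number of non-negative solutions to x_1+…+x_3 = 9 is C(11,2) = 55.
Subtract solutions that violate a single cap (substitute x_i' = x_i − (cap_i+1)): x_1 ≥ 6 gives C(5,2) = 10; x_2 ≥ 6 gives C(5,2) = 10; x_3 ≥ 7 gives C(4,2) = 6. Together 26.
No two caps can be exceeded simultaneously, so the pair terms are all 0.
By inclusion–exclusion the count is 55 − 26 + 0 = 29.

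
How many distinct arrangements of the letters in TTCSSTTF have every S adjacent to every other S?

Treat the 2 copies of S as a single block. The multiset to arrange is then {SS, C, F, T, T, T, T}, 7 items in all.
That gives (7)!/(4!) = 210 arrangements.

210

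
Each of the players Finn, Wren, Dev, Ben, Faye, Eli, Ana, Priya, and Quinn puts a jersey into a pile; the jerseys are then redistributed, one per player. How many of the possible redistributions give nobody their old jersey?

133496

Let Aᵢ be the assignments in which player i gets their old jersey. We want the size of the complement of A₁∪…∪A_9.
By inclusion–exclusion this is Σ_{j=0}^{9} (−1)^j C(9,j)·(9−j)!.
Computing: 362880 − 362880 + 181440 − 60480 + 15120 − 3024 + 504 − 72 + 9 − 1 = 133496.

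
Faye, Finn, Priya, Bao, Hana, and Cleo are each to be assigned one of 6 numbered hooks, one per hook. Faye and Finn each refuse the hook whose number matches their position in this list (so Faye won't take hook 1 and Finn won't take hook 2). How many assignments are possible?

504

Let Aᵢ (for i ∈ {1, 2}) be the placements that put person i in their forbidden hook. Any j of these fix j positions, leaving (6−j)! ways to fill the rest, and there are C(2,j) ways to pick which j.
By inclusion–exclusion, the number of valid placements is Σ_{j=0}^{2} (−1)^j C(2,j)·(6−j)!.
Computing: 720 − 240 + 24 = 504.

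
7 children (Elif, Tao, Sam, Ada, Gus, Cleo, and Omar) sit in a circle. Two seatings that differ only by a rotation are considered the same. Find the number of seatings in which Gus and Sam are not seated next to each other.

480

All circular seatings of 7 people number (6)! = 720.
Those with Gus next to Sam: fuse the pair into one unit and seat 6 units around a circle — 2·(5)! = 240.
Subtracting, 720 − 240 = 480.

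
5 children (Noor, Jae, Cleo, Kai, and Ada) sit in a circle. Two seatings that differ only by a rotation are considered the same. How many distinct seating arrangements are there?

24

Fix one person's seat to break rotational symmetry; the remaining 4 people can be arranged in (4)! = 24 ways.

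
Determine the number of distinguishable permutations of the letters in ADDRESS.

1260

The 7 letters of ADDRESS have repeats: D appearing twice and S appearing twice.
Dividing 7! = 5040 by 2!·2! = 4 for the repeated letters gives 1260.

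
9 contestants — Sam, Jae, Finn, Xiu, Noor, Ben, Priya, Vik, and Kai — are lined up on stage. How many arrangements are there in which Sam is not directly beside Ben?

There are 9! = 362880 arrangements in all. If Sam and Ben are adjacent, merging them into one block gives 2·(8)! = 80640 arrangements.
Complementary counting: 362880 − 80640 = 282240.

282240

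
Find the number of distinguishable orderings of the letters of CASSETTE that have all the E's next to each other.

Treat the 2 copies of E as a single block. The multiset to arrange is then {EE, A, C, S, S, T, T}, 7 items in all.
That gives (7)!/(2!·2!) = 1260 arrangements.

1260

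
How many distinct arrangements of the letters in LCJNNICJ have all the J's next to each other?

1260

Treat the 2 copies of J as a single block. The multiset to arrange is then {JJ, C, C, I, L, N, N}, 7 items in all.
That gives (7)!/(2!·2!) = 1260 arrangements.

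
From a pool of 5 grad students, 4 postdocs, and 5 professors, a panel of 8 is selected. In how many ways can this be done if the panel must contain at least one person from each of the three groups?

Unrestricted: C(14,8) = 3003 ways to pick any 8 of the 14.
Subtract selections that omit an entire group: no grad students → C(9,8) = 9; no postdocs → C(10,8) = 45; no professors → C(9,8) = 9.
Add back selections omitting two groups (i.e. drawn from a single group): C(5,8) + C(4,8) + C(5,8) = 0.
By inclusion–exclusion: 3003 − 63 + 0 = 2940.

2940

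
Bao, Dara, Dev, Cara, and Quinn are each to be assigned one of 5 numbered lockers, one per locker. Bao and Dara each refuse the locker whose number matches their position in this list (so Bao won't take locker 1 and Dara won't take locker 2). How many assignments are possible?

78

Let Aᵢ (for i ∈ {1, 2}) be the placements that put person i in their forbidden locker. Any j of these fix j positions, leaving (5−j)! ways to fill the rest, and there are C(2,j) ways to pick which j.
By inclusion–exclusion, the number of valid placements is Σ_{j=0}^{2} (−1)^j C(2,j)·(5−j)!.
Computing: 120 − 48 + 6 = 78.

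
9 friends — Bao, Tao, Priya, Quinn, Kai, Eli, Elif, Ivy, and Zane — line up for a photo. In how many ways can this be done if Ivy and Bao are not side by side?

There are 9! = 362880 arrangements in all. If Ivy and Bao are adjacent, merging them into one block gives 2·(8)! = 80640 arrangements.
Complementary counting: 362880 − 80640 = 282240.

282240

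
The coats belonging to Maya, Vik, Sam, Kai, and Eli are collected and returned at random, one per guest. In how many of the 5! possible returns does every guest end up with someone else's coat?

Let Aᵢ be the assignments in which guest i gets their own coat. We want the size of the complement of A₁∪…∪A_5.
By inclusion–exclusion this is Σ_{j=0}^{5} (−1)^j C(5,j)·(5−j)!.
Computing: 120 − 120 + 60 − 20 + 5 − 1 = 44.

44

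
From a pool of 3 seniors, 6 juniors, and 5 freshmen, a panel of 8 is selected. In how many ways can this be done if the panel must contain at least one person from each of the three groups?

With no constraint there are C(14,8) = 3003 possible selections.
Subtract selections that omit an entire group: no seniors → C(11,8) = 165; no juniors → C(8,8) = 1; no freshmen → C(9,8) = 9.
Add back selections omitting two groups (i.e. drawn from a single group): C(3,8) + C(6,8) + C(5,8) = 0.
By inclusion–exclusion: 3003 − 175 + 0 = 2828.

2828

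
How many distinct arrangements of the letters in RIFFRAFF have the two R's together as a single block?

Treat the 2 copies of R as a single block. The multiset to arrange is then {RR, A, F, F, F, F, I}, 7 items in all.
That gives (7)!/(4!) = 210 arrangements.

210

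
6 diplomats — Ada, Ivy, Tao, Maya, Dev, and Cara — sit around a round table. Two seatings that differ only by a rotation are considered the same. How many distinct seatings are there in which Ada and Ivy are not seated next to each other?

72

Without the restriction there are (5)! = 120 seatings.
Those with Ada next to Ivy: fuse the pair into one unit and seat 5 units around a circle — 2·(4)! = 48.
Subtracting, 120 − 48 = 72.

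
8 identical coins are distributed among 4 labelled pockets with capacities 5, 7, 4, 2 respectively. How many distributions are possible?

Ignoring the caps, the number of non-negative solutions to x_1+…+x_4 = 8 is C(11,3) = 165.
Subtract solutions that violate a single cap (substitute x_i' = x_i − (cap_i+1)): x_1 ≥ 6 gives C(5,3) = 10; x_2 ≥ 8 gives C(3,3) = 1; x_3 ≥ 5 gives C(6,3) = 20; x_4 ≥ 3 gives C(8,3) = 56. Together 87.
Add back pairs where two caps are both exceeded: 0 + 0 + 0 + 0 + 0 + 1 = 1.
By inclusion–exclusion the count is 165 − 87 + 1 = 79.

79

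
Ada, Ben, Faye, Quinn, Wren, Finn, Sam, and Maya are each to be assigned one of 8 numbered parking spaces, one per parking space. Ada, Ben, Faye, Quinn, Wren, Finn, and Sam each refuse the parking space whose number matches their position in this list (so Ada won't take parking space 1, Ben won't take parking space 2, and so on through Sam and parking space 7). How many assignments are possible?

16687

Let Aᵢ (for 1 ≤ i ≤ 7) be the placements that put person i in their forbidden parking space. Any j of these fix j positions, leaving (8−j)! ways to fill the rest, and there are C(7,j) ways to pick which j.
By inclusion–exclusion, the number of valid placements is Σ_{j=0}^{7} (−1)^j C(7,j)·(8−j)!.
Computing: 40320 − 35280 + 15120 − 4200 + 840 − 126 + 14 − 1 = 16687.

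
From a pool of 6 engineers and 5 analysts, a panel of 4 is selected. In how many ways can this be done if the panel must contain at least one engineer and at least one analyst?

310

Total 4-person selections from all 11: C(11,4) = 330.
Subtract selections that omit an entire group: no engineers → C(5,4) = 5; no analysts → C(6,4) = 15.
Both groups omitted at once is impossible, so 330 − 20 = 310.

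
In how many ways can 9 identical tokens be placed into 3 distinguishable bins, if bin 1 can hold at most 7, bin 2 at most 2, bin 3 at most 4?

12

Ignoring the caps, the number of non-negative solutions to x_1+…+x_3 = 9 is C(11,2) = 55.
Subtract solutions that violate a single cap (substitute x_i' = x_i − (cap_i+1)): x_1 ≥ 8 gives C(3,2) = 3; x_2 ≥ 3 gives C(8,2) = 28; x_3 ≥ 5 gives C(6,2) = 15. Together 46.
Add back pairs where two caps are both exceeded: 0 + 0 + 3 = 3.
By inclusion–exclusion the count is 55 − 46 + 3 = 12.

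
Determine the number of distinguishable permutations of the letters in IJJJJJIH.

168

Letter multiplicities in IJJJJJIH: H×1, I×2, J×5.
Dividing 8! = 40320 by 5!·2! = 240 for the repeated letters gives 168.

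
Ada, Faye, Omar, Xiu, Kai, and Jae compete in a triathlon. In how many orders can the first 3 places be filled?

120

This is an ordered selection of 3 from 6: P(6,3).
That gives 6 × 5 × 4 = 120.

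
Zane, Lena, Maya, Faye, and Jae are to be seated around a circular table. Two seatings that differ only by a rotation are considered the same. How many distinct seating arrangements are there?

24

Around a circle, 5 distinct people have 5!/5 = (4)! = 24 rotationally distinct seatings.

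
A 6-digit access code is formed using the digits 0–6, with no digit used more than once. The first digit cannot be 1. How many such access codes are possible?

The first digit has 7−1 = 6 choices (anything except 1).
The remaining 5 digits are filled from the other 6 symbols without repetition: 6 × 5 × 4 × 3 × 2 = 720.
Total: 6 × 720 = 4320.

4320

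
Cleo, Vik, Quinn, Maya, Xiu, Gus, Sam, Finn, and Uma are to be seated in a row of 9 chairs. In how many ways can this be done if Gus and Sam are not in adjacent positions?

282240

There are 9! = 362880 arrangements in all. If Gus and Sam are adjacent, merging them into one block gives 2·(8)! = 80640 arrangements.
Complementary counting: 362880 − 80640 = 282240.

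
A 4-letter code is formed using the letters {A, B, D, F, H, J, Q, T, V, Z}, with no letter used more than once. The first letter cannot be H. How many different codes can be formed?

The first letter has 10−1 = 9 choices (anything except H).
The remaining 3 letters are filled from the other 9 symbols without repetition: 9 × 8 × 7 = 504.
Total: 9 × 504 = 4536.

4536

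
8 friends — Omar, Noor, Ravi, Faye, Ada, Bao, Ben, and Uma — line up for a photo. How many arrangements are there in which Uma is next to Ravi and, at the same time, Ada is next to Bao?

2880

Treat {Uma,Ravi} as one block (2 orders) and {Ada,Bao} as another (2 orders).
That leaves 6 units to arrange: 2 × 2 × 6! = 4 × 720 = 2880.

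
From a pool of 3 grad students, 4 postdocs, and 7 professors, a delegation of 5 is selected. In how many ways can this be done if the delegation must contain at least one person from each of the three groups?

1288

Unrestricted: C(14,5) = 2002 ways to pick any 5 of the 14.
Selections missing a whole group: no grad students → C(11,5) = 462; no postdocs → C(10,5) = 252; no professors → C(7,5) = 21.
Add back selections omitting two groups (i.e. drawn from a single group): C(3,5) + C(4,5) + C(7,5) = 21.
By inclusion–exclusion: 2002 − 735 + 21 = 1288.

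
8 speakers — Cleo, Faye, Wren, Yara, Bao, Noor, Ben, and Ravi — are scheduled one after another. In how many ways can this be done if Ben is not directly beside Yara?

Of the 8! = 40320 arrangements, those with Ben and Yara adjacent number 2 × 7! = 10080 (treat the pair as a block with 2 internal orders).
So 40320 − 10080 = 30240 arrangements keep them apart.

30240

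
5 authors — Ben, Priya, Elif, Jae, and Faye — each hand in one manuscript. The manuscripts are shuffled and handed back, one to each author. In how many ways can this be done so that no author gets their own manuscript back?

Let Aᵢ be the assignments in which author i gets their own manuscript. We want the size of the complement of A₁∪…∪A_5.
By inclusion–exclusion this is Σ_{j=0}^{5} (−1)^j C(5,j)·(5−j)!.
Computing: 120 − 120 + 60 − 20 + 5 − 1 = 44.

44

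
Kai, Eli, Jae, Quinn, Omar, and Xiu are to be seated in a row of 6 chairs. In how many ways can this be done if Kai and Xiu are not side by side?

480

Of the 6! = 720 arrangements, those with Kai and Xiu adjacent number 2 × 5! = 240 (treat the pair as a block with 2 internal orders).
So 720 − 240 = 480 arrangements keep them apart.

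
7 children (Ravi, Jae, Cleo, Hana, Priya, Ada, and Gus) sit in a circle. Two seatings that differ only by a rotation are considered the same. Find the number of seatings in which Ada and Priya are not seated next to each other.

480

Without the restriction there are (6)! = 720 seatings.
Seatings with Ada beside Priya: treat them as a block with 2 internal orders, giving 2 × (5)! = 240.
Subtracting, 720 − 240 = 480.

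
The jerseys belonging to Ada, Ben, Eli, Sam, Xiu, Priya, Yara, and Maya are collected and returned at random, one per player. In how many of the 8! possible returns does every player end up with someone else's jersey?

14833

Let Aᵢ be the assignments in which player i gets their old jersey. We want the size of the complement of A₁∪…∪A_8.
By inclusion–exclusion this is Σ_{j=0}^{8} (−1)^j C(8,j)·(8−j)!.
Computing: 40320 − 40320 + 20160 − 6720 + 1680 − 336 + 56 − 8 + 1 = 14833.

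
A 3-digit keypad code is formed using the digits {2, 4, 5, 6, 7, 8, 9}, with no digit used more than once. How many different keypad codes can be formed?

This is a permutation of 3 out of 7: P(7,3) = 7!/4!.
That product is 7 × 6 × 5 = 210.

210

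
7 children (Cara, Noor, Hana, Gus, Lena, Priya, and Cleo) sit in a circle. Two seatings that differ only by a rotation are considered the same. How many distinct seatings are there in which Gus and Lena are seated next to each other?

Treat {Gus, Lena} as one unit (2 internal orders) and seat the resulting 6 units around the table: (5)! circular arrangements.
So 2 × (5)! = 2 × 120 = 240.

240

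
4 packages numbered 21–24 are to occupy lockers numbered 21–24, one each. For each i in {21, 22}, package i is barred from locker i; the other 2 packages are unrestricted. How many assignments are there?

Let Aᵢ (for i ∈ {21, 22}) be the placements that put package i in its forbidden locker. Any j of these fix j positions, leaving (4−j)! ways to fill the rest, and there are C(2,j) ways to pick which j.
By inclusion–exclusion, the number of valid placements is Σ_{j=0}^{2} (−1)^j C(2,j)·(4−j)!.
Computing: 24 − 12 + 2 = 14.

14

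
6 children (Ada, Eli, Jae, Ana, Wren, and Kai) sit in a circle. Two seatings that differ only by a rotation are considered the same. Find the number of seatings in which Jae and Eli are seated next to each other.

48

Glue Jae and Eli into a block (2 internal orders). Seating 5 units around a circle gives (4)! arrangements.
So 2 × (4)! = 2 × 24 = 48.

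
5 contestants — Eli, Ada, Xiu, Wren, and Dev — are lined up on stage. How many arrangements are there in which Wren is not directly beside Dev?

72

Of the 5! = 120 arrangements, those with Wren and Dev adjacent number 2 × 4! = 48 (treat the pair as a block with 2 internal orders).
Complementary counting: 120 − 48 = 72.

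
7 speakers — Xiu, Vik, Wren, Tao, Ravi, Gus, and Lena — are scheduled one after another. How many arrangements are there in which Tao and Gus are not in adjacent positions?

3600

Of the 7! = 5040 arrangements, those with Tao and Gus adjacent number 2 × 6! = 1440 (treat the pair as a block with 2 internal orders).
So 5040 − 1440 = 3600 arrangements keep them apart.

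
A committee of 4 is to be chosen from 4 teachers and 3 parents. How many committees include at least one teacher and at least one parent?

34

Unrestricted: C(7,4) = 35 ways to pick any 4 of the 7.
Subtract selections that omit an entire group: no teachers → C(3,4) = 0; no parents → C(4,4) = 1.
Both groups omitted at once is impossible, so 35 − 1 = 34.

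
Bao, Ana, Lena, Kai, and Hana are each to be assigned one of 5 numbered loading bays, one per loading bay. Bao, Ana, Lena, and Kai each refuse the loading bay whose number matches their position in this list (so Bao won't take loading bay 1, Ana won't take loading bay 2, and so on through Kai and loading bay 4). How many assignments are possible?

53

Let Aᵢ (for 1 ≤ i ≤ 4) be the placements that put person i in their forbidden loading bay. Any j of these fix j positions, leaving (5−j)! ways to fill the rest, and there are C(4,j) ways to pick which j.
By inclusion–exclusion, the number of valid placements is Σ_{j=0}^{4} (−1)^j C(4,j)·(5−j)!.
Computing: 120 − 96 + 36 − 8 + 1 = 53.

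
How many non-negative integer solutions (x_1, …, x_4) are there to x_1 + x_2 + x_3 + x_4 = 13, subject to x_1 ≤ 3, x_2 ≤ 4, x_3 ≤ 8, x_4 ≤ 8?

Ignoring the caps, the number of non-negative solutions to x_1+…+x_4 = 13 is C(16,3) = 560.
Subtract solutions that violate a single cap (substitute x_i' = x_i − (cap_i+1)): x_1 ≥ 4 gives C(12,3) = 220; x_2 ≥ 5 gives C(11,3) = 165; x_3 ≥ 9 gives C(7,3) = 35; x_4 ≥ 9 gives C(7,3) = 35. Together 455.
Add back pairs where two caps are both exceeded: 35 + 1 + 1 + 0 + 0 + 0 = 37.
By inclusion–exclusion the count is 560 − 455 + 37 = 142.

142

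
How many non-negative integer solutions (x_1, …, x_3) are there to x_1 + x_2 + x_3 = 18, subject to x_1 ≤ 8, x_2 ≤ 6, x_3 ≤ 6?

By stars and bars, unrestricted non-negative solutions to x_1+…+x_3 = 18 number C(18+2,2) = 190.
Subtract solutions that violate a single cap (substitute x_i' = x_i − (cap_i+1)): x_1 ≥ 9 gives C(11,2) = 55; x_2 ≥ 7 gives C(13,2) = 78; x_3 ≥ 7 gives C(13,2) = 78. Together 211.
Add back pairs where two caps are both exceeded: 6 + 6 + 15 = 27.
By inclusion–exclusion the count is 190 − 211 + 27 = 6.

6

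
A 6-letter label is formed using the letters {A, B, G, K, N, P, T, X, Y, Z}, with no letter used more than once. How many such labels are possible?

With no repetition, fill the 6 letters in order: 10 choices, then 9, down to 5.
That product is 10 × 9 × 8 × 7 × 6 × 5 = 151200.

151200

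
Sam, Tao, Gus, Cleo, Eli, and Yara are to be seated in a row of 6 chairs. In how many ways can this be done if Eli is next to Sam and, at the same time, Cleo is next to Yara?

Treat {Eli,Sam} as one block (2 orders) and {Cleo,Yara} as another (2 orders).
That leaves 4 units to arrange: 2 × 2 × 4! = 4 × 24 = 96.

96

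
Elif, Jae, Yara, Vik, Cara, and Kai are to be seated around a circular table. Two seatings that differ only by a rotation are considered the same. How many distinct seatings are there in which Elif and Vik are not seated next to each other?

72

Without the restriction there are (5)! = 120 seatings.
Seatings with Elif beside Vik: treat them as a block with 2 internal orders, giving 2 × (4)! = 48.
Subtracting, 120 − 48 = 72.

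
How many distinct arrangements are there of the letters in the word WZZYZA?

120

The 6 letters of WZZYZA have repeats: Z appearing 3 times.
Dividing 6! = 720 by 3! = 6 for the repeated letters gives 120.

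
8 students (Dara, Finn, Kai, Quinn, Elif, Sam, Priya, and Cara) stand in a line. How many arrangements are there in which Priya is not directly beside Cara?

Of the 8! = 40320 arrangements, those with Priya and Cara adjacent number 2 × 7! = 10080 (treat the pair as a block with 2 internal orders).
Complementary counting: 40320 − 10080 = 30240.

30240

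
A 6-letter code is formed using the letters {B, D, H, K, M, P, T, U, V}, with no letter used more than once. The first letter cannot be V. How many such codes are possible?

53760

The first letter has 9−1 = 8 choices (anything except V).
The remaining 5 letters are filled from the other 8 symbols without repetition: 8 × 7 × 6 × 5 × 4 = 6720.
Total: 8 × 6720 = 53760.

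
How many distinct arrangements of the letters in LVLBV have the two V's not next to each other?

18

Total arrangements of LVLBV: 5!/(2!·2!) = 30.
If the two V's are adjacent, glue them into one block, leaving 4 items to arrange: (4)!/(2!) = 12 ways.
Hence 30 − 12 = 18.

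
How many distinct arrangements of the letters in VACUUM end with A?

With the last slot taken by A, it remains to arrange the other 5 letters (VCUUM).
Those 5 letters have U appearing twice, giving (5)!/(2!) = 60.

60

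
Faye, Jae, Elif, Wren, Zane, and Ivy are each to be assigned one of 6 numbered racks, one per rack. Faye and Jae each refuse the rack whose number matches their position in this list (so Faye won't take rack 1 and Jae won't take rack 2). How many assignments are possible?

Let Aᵢ (for i ∈ {1, 2}) be the placements that put person i in their forbidden rack. Any j of these fix j positions, leaving (6−j)! ways to fill the rest, and there are C(2,j) ways to pick which j.
By inclusion–exclusion, the number of valid placements is Σ_{j=0}^{2} (−1)^j C(2,j)·(6−j)!.
Computing: 720 − 240 + 24 = 504.

504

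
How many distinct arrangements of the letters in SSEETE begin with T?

With the first slot taken by T, it remains to arrange the other 5 letters (SSEEE).
Those 5 letters have E appearing 3 times and S appearing twice, giving (5)!/(3!·2!) = 10.

10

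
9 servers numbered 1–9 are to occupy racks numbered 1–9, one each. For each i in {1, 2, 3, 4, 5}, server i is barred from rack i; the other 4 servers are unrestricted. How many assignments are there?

Let Aᵢ (for 1 ≤ i ≤ 5) be the placements that put server i in its forbidden rack. Any j of these fix j positions, leaving (9−j)! ways to fill the rest, and there are C(5,j) ways to pick which j.
By inclusion–exclusion, the number of valid placements is Σ_{j=0}^{5} (−1)^j C(5,j)·(9−j)!.
Computing: 362880 − 201600 + 50400 − 7200 + 600 − 24 = 205056.

205056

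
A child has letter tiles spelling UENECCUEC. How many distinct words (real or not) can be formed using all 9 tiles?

Letter multiplicities in UENECCUEC: C×3, E×3, N×1, U×2.
The number of distinct arrangements is 9!/(3!·3!·2!) = 362880/72 = 5040.

5040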